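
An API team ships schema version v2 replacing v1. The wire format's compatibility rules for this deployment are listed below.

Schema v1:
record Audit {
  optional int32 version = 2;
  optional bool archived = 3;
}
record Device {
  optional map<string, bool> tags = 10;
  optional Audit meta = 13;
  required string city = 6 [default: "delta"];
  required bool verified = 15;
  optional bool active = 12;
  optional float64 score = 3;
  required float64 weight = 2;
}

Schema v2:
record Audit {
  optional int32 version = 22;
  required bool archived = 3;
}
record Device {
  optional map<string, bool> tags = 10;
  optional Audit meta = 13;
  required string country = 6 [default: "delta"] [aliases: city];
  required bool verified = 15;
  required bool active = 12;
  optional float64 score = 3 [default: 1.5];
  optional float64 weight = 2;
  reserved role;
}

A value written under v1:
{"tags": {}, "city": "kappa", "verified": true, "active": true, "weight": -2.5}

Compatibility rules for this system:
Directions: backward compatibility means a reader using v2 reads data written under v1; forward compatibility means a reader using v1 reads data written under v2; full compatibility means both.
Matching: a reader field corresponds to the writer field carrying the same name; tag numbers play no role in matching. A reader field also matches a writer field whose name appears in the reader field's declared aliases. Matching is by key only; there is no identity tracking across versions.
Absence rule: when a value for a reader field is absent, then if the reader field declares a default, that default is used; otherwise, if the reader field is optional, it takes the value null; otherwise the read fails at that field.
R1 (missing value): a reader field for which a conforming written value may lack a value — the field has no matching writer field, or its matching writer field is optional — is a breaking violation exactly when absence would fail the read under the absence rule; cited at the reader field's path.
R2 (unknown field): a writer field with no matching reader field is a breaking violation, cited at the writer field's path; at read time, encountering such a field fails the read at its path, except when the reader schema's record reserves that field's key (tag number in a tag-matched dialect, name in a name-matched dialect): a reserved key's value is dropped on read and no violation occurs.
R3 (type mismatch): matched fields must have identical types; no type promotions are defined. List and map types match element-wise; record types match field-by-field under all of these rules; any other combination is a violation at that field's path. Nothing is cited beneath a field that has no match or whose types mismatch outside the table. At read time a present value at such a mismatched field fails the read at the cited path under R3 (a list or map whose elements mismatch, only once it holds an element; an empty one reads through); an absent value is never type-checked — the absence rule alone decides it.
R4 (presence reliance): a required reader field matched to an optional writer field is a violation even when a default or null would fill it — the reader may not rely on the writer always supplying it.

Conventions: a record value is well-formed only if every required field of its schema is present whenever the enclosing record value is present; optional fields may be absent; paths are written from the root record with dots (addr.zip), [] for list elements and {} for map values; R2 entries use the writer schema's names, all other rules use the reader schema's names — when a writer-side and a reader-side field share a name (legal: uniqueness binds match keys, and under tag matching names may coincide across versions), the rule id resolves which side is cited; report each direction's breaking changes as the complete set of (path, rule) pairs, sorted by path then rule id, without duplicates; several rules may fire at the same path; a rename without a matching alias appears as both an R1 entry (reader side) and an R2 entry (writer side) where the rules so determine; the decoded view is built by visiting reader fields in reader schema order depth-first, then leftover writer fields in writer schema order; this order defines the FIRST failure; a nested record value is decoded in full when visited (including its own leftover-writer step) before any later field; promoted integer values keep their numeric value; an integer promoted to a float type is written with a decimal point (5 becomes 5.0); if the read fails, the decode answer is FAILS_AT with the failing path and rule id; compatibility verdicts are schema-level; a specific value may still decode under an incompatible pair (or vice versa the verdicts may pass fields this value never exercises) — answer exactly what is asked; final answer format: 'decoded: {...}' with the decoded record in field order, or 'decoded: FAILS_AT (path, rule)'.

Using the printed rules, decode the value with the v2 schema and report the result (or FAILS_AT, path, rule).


decoded: {"tags": {}, "meta": null, "country": "kappa", "verified": true, "active": true, "score": 1.5, "weight": -2.5}

the writer's type comes first in each Device pair
decode (reader v2):
  tags := {}
  meta := null (not supplied -> null)
  country := "kappa" (from writer city)
  verified := true
  active := true
  score := 1.5 (no value, default fills)
  weight := -2.5
  => decoded: {"tags": {}, "meta": null, "country": "kappa", "verified": true, "active": true, "score": 1.5, "weight": -2.5}
the other Device changes do not affect what is asked:
  field archived in record Audit: optional changed to required -> schema-level compatibility only; this Device value's decode is unchanged
  field active in record Device: optional changed to required -> schema-level compatibility only; this Device value's decode is unchanged
  field weight in record Device: required changed to optional -> schema-level compatibility only; this Device value's decode is unchanged
  field version in record Audit: tag 2 changed to 22 -> triggers nothing under the printed rules; the Device answer is the same either way


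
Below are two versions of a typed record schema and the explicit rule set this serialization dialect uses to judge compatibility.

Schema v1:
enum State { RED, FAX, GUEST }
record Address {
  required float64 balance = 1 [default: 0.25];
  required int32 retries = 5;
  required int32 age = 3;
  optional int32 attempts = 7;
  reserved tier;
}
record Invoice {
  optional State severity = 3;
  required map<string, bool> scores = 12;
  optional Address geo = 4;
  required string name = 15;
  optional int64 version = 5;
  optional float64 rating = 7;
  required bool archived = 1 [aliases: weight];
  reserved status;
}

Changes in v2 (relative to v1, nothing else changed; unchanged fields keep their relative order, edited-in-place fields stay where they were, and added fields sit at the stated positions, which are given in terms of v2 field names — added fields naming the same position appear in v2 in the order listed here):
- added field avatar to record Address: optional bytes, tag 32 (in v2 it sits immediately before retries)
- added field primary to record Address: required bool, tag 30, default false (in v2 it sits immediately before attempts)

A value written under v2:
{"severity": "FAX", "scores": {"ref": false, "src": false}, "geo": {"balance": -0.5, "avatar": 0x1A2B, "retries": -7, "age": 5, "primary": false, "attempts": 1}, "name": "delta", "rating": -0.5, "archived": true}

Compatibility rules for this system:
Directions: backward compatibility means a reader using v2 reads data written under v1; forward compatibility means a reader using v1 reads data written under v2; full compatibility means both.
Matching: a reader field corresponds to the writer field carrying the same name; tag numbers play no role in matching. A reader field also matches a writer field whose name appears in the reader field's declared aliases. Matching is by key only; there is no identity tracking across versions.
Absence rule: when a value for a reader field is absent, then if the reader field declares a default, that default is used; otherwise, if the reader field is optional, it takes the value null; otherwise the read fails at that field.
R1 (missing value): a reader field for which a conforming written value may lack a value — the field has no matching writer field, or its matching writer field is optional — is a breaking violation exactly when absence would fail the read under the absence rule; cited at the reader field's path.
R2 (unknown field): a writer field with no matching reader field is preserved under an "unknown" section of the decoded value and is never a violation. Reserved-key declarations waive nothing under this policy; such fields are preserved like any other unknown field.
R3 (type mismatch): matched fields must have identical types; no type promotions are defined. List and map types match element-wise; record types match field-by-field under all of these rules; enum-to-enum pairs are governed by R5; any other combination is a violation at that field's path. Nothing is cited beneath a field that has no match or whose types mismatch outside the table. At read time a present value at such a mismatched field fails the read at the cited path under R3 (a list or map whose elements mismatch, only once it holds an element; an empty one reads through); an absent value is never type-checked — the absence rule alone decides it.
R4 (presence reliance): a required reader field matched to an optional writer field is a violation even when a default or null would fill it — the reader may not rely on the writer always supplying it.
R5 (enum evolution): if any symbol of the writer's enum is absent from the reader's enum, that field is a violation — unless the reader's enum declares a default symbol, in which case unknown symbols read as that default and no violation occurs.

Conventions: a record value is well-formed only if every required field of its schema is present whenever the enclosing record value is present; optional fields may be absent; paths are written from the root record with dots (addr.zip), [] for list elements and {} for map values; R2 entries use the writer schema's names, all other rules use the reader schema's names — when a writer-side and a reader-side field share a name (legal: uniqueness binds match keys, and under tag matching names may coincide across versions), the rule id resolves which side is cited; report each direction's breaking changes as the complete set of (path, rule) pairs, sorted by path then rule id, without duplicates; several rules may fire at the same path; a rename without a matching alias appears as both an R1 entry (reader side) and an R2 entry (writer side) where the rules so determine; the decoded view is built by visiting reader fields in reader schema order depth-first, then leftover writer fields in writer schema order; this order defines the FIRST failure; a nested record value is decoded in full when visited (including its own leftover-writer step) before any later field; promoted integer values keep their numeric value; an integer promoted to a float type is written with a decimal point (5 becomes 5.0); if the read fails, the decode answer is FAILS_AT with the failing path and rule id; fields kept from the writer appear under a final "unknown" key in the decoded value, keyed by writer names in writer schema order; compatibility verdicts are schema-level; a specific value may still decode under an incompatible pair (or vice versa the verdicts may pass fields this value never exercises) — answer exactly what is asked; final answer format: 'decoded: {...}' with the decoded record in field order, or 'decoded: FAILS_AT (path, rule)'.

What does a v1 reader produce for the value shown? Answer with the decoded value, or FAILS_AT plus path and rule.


in Invoice below, arrows point writer -> reader
decoding the Invoice value with the v1 reader:
  severity := "FAX"
  scores := {"ref": false, "src": false}
  geo.balance := -0.5
  geo.retries := -7
  geo.age := 5
  geo.attempts := 1
  writer geo.avatar: kept under "unknown"
  writer geo.primary: kept under "unknown"
  name := "delta"
  version := null (missing; optional => null)
  rating := -0.5
  archived := true
  => decoded: {"severity": "FAX", "scores": {"ref": false, "src": false}, "geo": {"balance": -0.5, "retries": -7, "age": 5, "attempts": 1, "unknown": {"avatar": 0x1A2B, "primary": false}}, "name": "delta", "version": null, "rating": -0.5, "archived": true}

decoded: {"severity": "FAX", "scores": {"ref": false, "src": false}, "geo": {"balance": -0.5, "retries": -7, "age": 5, "attempts": 1, "unknown": {"avatar": 0x1A2B, "primary": false}}, "name": "delta", "version": null, "rating": -0.5, "archived": true}


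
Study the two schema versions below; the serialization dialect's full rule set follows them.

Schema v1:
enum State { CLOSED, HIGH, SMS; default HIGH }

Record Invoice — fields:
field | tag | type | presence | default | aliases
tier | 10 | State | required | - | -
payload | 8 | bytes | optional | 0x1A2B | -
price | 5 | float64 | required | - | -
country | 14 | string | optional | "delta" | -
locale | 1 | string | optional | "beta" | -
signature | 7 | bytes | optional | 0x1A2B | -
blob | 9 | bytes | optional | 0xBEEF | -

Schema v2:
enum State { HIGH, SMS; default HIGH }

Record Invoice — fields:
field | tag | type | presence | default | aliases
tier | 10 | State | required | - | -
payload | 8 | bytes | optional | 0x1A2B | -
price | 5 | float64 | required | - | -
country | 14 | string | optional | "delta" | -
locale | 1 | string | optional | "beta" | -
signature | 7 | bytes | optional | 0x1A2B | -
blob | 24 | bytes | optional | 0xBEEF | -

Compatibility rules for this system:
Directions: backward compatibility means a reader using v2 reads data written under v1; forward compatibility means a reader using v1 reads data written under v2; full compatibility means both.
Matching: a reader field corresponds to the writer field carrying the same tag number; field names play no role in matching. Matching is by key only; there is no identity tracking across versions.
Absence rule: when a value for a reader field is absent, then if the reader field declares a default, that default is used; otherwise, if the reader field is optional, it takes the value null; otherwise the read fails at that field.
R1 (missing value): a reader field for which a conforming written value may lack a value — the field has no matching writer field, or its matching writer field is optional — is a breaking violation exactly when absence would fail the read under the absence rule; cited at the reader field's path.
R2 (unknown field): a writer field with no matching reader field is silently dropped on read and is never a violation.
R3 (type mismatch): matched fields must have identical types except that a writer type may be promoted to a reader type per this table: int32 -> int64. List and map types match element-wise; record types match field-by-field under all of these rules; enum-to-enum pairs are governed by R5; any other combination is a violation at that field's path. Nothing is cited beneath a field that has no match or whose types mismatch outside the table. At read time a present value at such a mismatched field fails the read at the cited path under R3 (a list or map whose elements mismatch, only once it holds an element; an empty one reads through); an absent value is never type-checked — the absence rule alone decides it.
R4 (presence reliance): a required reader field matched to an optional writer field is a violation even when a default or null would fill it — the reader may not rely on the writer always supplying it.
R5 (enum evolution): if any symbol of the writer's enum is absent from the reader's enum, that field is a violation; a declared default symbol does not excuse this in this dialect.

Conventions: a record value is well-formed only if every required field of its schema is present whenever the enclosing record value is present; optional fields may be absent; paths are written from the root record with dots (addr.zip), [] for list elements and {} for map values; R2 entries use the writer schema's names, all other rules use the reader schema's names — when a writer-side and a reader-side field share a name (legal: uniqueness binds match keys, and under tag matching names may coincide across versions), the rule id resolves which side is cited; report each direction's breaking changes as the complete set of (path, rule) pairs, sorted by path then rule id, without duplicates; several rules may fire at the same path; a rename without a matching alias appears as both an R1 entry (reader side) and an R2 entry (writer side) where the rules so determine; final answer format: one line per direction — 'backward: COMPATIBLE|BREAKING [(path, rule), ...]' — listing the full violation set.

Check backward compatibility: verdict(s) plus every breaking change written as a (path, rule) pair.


the writer's type comes first in each Invoice pair
backward on Invoice — v2 reading data written by v1:
  State -> State, writer required: tier aligns to tier
  bytes -> bytes, writer optional: payload aligns to payload
  float64 -> float64, writer required: price aligns to price
  string -> string, writer optional: country aligns to country
  string -> string, writer optional: locale aligns to locale
  bytes -> bytes, writer optional: signature aligns to signature
  no writer field matches reader blob
  leftover writer field: blob
  violation R5 at tier
  => backward: BREAKING (1)
the rest of the Invoice diff is inert for this question:
  field blob in record Invoice: tag 9 changed to 24 -> inert for the asked Invoice verdict: nothing fires

backward: BREAKING [(tier, R5)]


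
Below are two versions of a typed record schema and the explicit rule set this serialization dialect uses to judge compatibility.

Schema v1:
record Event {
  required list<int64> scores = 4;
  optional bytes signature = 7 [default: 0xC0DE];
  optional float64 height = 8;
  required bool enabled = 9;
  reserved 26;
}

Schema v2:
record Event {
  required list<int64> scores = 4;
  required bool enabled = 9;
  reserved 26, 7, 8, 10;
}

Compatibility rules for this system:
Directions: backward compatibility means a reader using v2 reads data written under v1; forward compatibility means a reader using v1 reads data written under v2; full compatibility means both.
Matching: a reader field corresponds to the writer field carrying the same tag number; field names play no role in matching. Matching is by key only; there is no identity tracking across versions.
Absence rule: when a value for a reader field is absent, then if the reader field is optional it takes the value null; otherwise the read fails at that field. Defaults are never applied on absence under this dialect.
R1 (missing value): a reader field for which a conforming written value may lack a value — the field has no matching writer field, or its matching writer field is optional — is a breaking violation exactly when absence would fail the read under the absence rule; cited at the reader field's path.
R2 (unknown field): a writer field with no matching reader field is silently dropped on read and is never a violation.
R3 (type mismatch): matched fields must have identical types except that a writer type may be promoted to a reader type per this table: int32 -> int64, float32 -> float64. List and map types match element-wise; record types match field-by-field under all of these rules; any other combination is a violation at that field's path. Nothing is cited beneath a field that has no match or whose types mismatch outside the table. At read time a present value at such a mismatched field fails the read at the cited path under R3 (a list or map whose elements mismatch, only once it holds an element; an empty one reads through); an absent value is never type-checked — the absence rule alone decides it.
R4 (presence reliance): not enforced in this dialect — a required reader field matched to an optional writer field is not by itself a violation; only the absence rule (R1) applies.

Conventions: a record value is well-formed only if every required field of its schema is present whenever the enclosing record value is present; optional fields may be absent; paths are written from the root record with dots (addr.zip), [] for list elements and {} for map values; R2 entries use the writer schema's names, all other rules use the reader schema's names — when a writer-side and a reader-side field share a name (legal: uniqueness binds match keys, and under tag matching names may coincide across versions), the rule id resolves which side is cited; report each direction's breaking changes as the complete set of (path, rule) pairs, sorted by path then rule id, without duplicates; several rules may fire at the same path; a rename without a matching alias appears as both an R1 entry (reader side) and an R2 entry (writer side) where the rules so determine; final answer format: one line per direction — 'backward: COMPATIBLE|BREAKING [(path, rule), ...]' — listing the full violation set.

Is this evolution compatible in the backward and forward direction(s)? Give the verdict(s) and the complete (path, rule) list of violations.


backward: COMPATIBLE []; forward: COMPATIBLE []

the writer's type comes first in each Event pair
backward for Event (reader v2, writer v1):
  writer required, list<int64> -> list<int64>: reader scores maps from writer scores
  writer required, bool -> bool: reader enabled maps from writer enabled
  signature (writer side), unknown to reader
  height (writer side), unknown to reader
  nothing fires on Event: backward is COMPATIBLE
forward for Event (reader v1, writer v2):
  writer required, list<int64> -> list<int64>: reader scores maps from writer scores
  signature: no writer-side match
  height: no writer-side match
  writer required, bool -> bool: reader enabled maps from writer enabled
  nothing fires on Event: forward is COMPATIBLE


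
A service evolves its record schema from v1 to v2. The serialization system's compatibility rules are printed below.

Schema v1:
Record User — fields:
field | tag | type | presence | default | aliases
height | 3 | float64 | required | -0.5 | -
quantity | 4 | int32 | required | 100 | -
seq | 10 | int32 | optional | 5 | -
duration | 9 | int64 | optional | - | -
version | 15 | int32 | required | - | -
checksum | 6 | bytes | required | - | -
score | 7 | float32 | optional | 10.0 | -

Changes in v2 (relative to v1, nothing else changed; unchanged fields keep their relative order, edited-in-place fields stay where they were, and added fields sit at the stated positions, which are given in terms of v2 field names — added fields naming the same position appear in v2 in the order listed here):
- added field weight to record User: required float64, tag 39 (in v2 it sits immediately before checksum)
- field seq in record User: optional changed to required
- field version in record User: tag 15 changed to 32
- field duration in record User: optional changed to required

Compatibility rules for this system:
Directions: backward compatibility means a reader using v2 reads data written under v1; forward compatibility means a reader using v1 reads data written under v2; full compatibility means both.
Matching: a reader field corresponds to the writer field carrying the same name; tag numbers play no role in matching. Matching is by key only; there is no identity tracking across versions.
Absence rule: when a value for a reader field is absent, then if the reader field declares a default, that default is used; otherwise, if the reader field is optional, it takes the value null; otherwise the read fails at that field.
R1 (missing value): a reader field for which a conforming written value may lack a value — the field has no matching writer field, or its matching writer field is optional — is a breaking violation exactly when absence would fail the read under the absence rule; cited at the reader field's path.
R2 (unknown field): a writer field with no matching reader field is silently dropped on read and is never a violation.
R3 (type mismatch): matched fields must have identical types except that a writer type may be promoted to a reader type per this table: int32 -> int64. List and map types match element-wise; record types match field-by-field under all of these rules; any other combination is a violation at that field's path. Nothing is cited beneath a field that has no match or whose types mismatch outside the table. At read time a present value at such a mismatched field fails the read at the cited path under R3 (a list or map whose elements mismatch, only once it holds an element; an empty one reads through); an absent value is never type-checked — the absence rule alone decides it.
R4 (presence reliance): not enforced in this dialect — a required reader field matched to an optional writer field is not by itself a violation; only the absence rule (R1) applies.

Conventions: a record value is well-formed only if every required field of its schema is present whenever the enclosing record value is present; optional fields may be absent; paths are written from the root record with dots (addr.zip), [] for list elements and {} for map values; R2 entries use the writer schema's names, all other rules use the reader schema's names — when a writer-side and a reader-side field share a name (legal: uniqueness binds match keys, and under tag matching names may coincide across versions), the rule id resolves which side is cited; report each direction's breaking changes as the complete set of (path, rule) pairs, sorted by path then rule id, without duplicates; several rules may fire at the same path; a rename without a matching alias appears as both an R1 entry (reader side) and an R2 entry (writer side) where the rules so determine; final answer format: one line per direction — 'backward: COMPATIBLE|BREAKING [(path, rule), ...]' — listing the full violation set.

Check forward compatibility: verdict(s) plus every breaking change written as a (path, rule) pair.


each type pair in User: writer, then reader
forward pass over User, reader schema v1, writer schema v2:
  height: paired with writer height (float64 -> float64; writer required)
  quantity: paired with writer quantity (int32 -> int32; writer required)
  seq: paired with writer seq (int32 -> int32; writer required)
  duration: paired with writer duration (int64 -> int64; writer required)
  version: paired with writer version (int32 -> int32; writer required)
  checksum: paired with writer checksum (bytes -> bytes; writer required)
  score: paired with writer score (float32 -> float32; writer optional)
  writer field weight has no reader counterpart
  => no violations; forward on User: COMPATIBLE
ruling out the remaining User differences:
  added field weight to record User: required float64, tag 39 (in v2 it sits immediately before checksum) -> matters only for User's backward compatibility — outside the asked direction
  field seq in record User: optional changed to required -> triggers nothing under User's printed rules — same verdict
  field version in record User: tag 15 changed to 32 -> triggers nothing under User's printed rules — same verdict
  field duration in record User: optional changed to required -> matters only for User's backward compatibility — outside the asked direction

forward: COMPATIBLE []


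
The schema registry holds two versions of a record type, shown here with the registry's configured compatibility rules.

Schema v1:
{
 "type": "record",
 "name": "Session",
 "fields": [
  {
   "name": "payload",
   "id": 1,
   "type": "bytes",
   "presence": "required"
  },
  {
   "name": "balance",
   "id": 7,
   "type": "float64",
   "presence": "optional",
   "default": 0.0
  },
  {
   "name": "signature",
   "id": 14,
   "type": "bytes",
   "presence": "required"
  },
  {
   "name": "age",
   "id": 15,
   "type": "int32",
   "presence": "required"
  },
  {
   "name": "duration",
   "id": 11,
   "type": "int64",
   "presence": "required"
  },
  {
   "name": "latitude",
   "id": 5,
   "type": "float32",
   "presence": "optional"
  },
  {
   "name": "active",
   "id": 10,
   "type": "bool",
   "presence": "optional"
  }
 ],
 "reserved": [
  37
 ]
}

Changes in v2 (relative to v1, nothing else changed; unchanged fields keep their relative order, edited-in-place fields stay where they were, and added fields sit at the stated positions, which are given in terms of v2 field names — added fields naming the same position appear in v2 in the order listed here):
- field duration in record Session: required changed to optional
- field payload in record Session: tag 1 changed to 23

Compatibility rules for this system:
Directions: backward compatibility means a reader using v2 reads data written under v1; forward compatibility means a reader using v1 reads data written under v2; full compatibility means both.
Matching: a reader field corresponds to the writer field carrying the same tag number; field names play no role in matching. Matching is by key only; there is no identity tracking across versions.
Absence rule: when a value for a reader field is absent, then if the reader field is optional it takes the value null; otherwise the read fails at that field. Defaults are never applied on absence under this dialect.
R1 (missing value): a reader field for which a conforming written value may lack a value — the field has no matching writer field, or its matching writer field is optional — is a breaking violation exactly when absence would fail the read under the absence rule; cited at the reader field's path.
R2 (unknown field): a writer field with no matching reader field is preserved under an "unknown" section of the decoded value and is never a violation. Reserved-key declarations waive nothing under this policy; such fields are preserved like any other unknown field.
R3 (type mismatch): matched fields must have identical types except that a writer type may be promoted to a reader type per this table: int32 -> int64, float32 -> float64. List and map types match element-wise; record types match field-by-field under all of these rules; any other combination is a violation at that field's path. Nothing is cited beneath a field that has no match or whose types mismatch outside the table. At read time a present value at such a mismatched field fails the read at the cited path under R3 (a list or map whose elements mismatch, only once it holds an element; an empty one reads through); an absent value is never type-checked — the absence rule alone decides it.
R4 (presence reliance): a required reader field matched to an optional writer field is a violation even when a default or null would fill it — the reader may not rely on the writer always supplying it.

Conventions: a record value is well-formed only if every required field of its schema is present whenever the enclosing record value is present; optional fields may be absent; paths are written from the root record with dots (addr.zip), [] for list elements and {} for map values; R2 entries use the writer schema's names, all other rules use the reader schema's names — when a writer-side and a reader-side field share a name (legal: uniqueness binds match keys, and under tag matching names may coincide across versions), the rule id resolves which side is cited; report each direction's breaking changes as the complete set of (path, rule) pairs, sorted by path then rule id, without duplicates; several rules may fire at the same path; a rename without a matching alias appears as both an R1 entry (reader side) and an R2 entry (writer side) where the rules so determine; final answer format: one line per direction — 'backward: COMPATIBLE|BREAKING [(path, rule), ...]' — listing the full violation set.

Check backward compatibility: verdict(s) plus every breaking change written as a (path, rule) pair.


each type pair in Session: writer, then reader
backward for Session (reader v2, writer v1):
  no writer field matches reader payload
  float64 -> float64, writer optional: balance aligns to balance
  bytes -> bytes, writer required: signature aligns to signature
  int32 -> int32, writer required: age aligns to age
  int64 -> int64, writer required: duration aligns to duration
  float32 -> float32, writer optional: latitude aligns to latitude
  bool -> bool, writer optional: active aligns to active
  writer payload: unknown to reader
  violation R1 at payload
  backward on Session therefore BREAKING (1)
remaining Session differences; none change what is asked:
  field duration in record Session: required changed to optional -> its effect on Session is confined to the forward direction, not asked

backward: BREAKING [(payload, R1)]


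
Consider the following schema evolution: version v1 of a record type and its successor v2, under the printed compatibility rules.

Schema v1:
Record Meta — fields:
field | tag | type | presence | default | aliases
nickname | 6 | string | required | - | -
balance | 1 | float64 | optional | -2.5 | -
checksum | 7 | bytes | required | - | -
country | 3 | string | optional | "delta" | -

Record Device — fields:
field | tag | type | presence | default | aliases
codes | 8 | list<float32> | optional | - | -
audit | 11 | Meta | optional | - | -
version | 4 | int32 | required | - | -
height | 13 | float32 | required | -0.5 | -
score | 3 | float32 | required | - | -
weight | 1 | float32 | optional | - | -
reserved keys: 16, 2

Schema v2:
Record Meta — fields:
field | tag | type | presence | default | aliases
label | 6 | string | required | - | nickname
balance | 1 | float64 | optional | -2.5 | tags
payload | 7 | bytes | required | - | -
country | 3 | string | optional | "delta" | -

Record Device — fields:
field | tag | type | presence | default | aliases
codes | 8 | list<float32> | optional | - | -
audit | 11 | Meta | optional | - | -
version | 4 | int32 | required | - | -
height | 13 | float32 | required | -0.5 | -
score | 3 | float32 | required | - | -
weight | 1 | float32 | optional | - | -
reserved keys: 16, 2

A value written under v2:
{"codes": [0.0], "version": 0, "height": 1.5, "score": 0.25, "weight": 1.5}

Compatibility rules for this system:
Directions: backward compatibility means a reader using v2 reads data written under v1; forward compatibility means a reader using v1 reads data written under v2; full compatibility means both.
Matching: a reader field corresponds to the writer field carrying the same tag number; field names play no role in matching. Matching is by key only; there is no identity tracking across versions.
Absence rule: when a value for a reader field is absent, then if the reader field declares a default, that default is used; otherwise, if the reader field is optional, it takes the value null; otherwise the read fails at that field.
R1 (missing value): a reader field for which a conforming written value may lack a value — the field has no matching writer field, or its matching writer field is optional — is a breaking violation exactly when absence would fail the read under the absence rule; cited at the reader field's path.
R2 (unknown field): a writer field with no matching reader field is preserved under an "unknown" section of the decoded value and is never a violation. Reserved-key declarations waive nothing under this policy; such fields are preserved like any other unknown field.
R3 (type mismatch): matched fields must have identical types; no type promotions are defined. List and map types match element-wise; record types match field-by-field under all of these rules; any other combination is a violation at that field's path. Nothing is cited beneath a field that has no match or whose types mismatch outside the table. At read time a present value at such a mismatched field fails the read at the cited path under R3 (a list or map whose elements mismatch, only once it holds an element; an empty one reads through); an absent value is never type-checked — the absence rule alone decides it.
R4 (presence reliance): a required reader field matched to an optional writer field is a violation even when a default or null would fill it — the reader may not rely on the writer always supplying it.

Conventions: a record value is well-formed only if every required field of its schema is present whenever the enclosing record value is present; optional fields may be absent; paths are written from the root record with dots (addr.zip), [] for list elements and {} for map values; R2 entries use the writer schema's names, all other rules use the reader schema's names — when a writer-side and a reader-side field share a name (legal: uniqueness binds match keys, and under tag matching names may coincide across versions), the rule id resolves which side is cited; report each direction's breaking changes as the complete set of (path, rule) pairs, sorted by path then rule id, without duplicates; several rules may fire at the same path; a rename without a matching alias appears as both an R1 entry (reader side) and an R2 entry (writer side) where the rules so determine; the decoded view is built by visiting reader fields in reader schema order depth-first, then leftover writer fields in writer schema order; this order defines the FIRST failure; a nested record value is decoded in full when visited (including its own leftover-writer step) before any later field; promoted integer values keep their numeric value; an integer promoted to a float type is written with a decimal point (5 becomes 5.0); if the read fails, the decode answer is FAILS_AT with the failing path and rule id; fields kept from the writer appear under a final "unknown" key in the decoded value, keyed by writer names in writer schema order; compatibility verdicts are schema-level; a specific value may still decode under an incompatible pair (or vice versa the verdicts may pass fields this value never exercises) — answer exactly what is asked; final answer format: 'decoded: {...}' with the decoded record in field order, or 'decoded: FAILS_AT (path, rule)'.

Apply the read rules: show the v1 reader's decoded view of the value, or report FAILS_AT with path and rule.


each type pair in Device: writer, then reader
decoding the Device value with the v1 reader:
  codes := [0.0]
  audit := null (not supplied -> null)
  version := 0
  height := 1.5
  score := 0.25
  weight := 1.5
  => decoded: {"codes": [0.0], "audit": null, "version": 0, "height": 1.5, "score": 0.25, "weight": 1.5}
ruling out the remaining Device differences:
  renamed field nickname to label in record Meta (alias nickname declared on the renamed field) -> triggers nothing under the printed rules; the Device answer is the same either way
  renamed field checksum to payload in record Meta -> triggers nothing under the printed rules; the Device answer is the same either way

decoded: {"codes": [0.0], "audit": null, "version": 0, "height": 1.5, "score": 0.25, "weight": 1.5}


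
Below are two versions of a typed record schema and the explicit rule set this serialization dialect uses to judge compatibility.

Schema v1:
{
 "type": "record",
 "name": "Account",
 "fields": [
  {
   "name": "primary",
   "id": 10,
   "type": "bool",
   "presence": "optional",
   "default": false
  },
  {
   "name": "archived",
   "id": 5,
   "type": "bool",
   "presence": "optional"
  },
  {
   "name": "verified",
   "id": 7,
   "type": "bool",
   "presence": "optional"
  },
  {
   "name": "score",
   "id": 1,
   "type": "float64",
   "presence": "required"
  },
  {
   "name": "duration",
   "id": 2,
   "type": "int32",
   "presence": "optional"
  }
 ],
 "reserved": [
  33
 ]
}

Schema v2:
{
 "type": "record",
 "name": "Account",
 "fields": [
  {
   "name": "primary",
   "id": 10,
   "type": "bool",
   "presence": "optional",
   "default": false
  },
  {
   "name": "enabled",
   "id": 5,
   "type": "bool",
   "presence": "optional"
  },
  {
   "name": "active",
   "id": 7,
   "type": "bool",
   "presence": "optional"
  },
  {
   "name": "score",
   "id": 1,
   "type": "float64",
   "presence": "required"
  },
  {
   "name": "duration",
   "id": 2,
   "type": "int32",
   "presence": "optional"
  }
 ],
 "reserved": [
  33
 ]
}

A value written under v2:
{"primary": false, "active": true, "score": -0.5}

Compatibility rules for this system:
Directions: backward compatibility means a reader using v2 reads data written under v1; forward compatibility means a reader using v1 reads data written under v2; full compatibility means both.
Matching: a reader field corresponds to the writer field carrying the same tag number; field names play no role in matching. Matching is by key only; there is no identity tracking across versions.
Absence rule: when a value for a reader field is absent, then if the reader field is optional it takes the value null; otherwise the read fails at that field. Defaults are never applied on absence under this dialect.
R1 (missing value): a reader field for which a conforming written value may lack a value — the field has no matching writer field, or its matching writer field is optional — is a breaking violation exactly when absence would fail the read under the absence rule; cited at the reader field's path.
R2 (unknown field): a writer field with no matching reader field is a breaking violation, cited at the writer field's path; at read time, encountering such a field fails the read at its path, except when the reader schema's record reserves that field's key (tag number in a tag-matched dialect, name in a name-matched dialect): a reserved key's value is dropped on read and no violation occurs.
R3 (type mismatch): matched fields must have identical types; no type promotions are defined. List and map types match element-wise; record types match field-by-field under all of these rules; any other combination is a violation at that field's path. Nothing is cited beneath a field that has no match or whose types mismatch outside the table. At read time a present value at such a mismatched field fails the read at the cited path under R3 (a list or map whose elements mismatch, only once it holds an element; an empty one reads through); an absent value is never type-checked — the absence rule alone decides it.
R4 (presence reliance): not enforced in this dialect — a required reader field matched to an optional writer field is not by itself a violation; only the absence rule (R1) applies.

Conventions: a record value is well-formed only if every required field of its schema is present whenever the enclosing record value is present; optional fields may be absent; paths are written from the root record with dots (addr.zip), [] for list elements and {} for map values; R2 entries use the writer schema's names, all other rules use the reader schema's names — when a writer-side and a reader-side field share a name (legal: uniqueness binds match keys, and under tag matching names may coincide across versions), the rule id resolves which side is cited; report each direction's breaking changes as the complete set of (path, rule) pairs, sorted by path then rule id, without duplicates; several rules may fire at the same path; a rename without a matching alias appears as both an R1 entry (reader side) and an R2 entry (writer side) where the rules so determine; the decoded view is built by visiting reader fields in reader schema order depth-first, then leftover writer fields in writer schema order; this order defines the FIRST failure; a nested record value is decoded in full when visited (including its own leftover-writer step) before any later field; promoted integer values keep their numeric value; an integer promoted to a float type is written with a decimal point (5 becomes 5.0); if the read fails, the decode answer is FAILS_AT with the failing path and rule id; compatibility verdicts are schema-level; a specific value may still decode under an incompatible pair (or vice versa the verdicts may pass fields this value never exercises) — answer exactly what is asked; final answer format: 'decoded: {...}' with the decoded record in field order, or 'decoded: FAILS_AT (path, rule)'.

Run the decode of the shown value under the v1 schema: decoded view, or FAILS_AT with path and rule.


decoded: {"primary": false, "archived": null, "verified": true, "score": -0.5, "duration": null}

in Account below, arrows point writer -> reader
decode walk for Account under reader schema v1:
  primary := false
  archived := null (absent, optional -> null)
  verified := true (from writer active)
  score := -0.5
  duration := null (absent, optional -> null)
  => decoded: {"primary": false, "archived": null, "verified": true, "score": -0.5, "duration": null}
the other Account changes do not affect what is asked:
  renamed field archived to enabled in record Account -> triggers nothing under the printed rules; the Account answer is the same either way
  renamed field verified to active in record Account -> triggers nothing under the printed rules; the Account answer is the same either way
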